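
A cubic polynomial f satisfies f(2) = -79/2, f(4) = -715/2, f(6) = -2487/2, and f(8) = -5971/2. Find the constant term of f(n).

Write f(n) = an^3 + bn^2 + cn + d. Substituting each data point gives a linear system:
  8a + 4b + 2c + d = -79/2
  64a + 16b + 4c + d = -715/2
  216a + 36b + 6c + d = -2487/2
  512a + 64b + 8c + d = -5971/2
Solving the system yields a = -6, b = 1, c = 3, d = -3/2.
So f(n) = -6n^3 + n^2 + 3n - 3/2.
The constant term is -3/2.

-3/2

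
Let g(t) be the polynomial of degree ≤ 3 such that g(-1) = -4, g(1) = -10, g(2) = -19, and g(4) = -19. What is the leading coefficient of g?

1

Write g(t) = at^3 + bt^2 + ct + d. Substituting each data point gives a linear system:
  -a + b - c + d = -4
  a + b + c + d = -10
  8a + 4b + 2c + d = -19
  64a + 16b + 4c + d = -19
Solving the system yields a = 1, b = -4, c = -4, d = -3.
So g(t) = t^3 - 4t^2 - 4t - 3.
The leading coefficient is 1.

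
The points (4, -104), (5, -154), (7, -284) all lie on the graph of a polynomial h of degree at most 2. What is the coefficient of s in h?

-5

Write h(s) = as^2 + bs + c. Substituting each data point gives a linear system:
  16a + 4b + c = -104
  25a + 5b + c = -154
  49a + 7b + c = -284
Solving the system yields a = -5, b = -5, c = -4.
So h(s) = -5s² - 5s - 4.
The coefficient of s is -5.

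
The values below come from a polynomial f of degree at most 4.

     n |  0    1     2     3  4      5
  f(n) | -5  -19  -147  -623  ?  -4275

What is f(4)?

The 5 known points determine the degree-4 polynomial uniquely.
Write f(n) = an^4 + bn^3 + cn^2 + dn + e. Substituting each data point gives a linear system:
  e = -5
  a + b + c + d + e = -19
  16a + 8b + 4c + 2d + e = -147
  81a + 27b + 9c + 3d + e = -623
  625a + 125b + 25c + 5d + e = -4275
Solving the system yields a = -6, b = -3, c = -6, d = 1, e = -5.
So f(n) = -6n^4 - 3n^3 - 6n^2 + n - 5.
Then f(4) = -1825.

-1825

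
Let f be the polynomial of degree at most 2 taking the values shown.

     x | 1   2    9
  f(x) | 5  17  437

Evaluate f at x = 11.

Write f(x) = ax^2 + bx + c. Substituting each data point gives a linear system:
  a + b + c = 5
  4a + 2b + c = 17
  81a + 9b + c = 437
Solving the system yields a = 6, b = -6, c = 5.
So f(x) = 6x^2 - 6x + 5.
Then f(11) = 665.

665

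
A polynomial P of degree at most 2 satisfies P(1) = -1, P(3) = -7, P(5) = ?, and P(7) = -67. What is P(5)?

-29

On equispaced nodes a degree-2 polynomial has vanishing third forward difference, so
  - P(1) + 3·P(3) - 3·P(5) + P(7) = 0.
Substituting the known values and solving for P(5):
  -3·P(5) = 87
  P(5) = -29.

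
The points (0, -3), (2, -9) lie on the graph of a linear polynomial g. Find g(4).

Using the Lagrange interpolation formula with nodes 0, 2:
  L_0(u) = (u - 2) / -2
  L_1(u) = u / 2
Then g(u) = -3·L_0(u) - 9·L_1(u).
Expanding and collecting terms gives g(u) = -3u - 3.
Evaluating at u = 4: g(4) = -15.

-15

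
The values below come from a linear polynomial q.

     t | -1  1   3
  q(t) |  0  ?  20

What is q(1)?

On equispaced nodes a degree-1 polynomial has vanishing second forward difference, so
  q(-1) - 2·q(1) + q(3) = 0.
Substituting the known values and solving for q(1):
  -2·q(1) = -20
  q(1) = 10.

10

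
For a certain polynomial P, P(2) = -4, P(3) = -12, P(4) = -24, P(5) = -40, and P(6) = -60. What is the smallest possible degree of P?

Forward differences of the values at n = 2, 3, 4, 5, 6:
  P  : -4  -12  -24  -40  -60
  Δ  : -8  -12  -16  -20
  Δ^2: -4  -4  -4
  Δ^3: 0  0
  Δ^4: 0
The second differences are constant (-4) and nonzero, while all higher differences vanish, so the minimal degree is 2.

2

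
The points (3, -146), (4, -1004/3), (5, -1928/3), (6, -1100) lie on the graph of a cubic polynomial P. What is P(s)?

Using the Lagrange interpolation formula with nodes 3, 4, 5, 6:
  L_0(s) = (s - 4)(s - 5)(s - 6) / -6
  L_1(s) = (s - 3)(s - 5)(s - 6) / 2
  L_2(s) = (s - 3)(s - 4)(s - 6) / -2
  L_3(s) = (s - 3)(s - 4)(s - 5) / 6
Then P(s) = -146·L_0(s) - 1004/3·L_1(s) - 1928/3·L_2(s) - 1100·L_3(s).
Expanding and collecting terms gives P(s) = -5s³ + (1/3)s² - 6s + 4.
Check: P(3) = -146. ✓

P(s) = -5s^3 + (1/3)s^2 - 6s + 4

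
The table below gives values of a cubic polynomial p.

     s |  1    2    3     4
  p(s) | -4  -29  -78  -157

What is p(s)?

p(s) = -s^3 - 6s^2 + 3

Write p(s) = as^3 + bs^2 + cs + d. Substituting each data point gives a linear system:
  a + b + c + d = -4
  8a + 4b + 2c + d = -29
  27a + 9b + 3c + d = -78
  64a + 16b + 4c + d = -157
Solving the system yields a = -1, b = -6, c = 0, d = 3.
So p(s) = -s³ - 6s² + 3.
Check: p(3) = -78. ✓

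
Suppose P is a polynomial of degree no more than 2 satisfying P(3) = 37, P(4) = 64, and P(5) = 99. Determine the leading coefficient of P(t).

4

Write P(t) = at^2 + bt + c. Substituting each data point gives a linear system:
  9a + 3b + c = 37
  16a + 4b + c = 64
  25a + 5b + c = 99
Solving the system yields a = 4, b = -1, c = 4.
So P(t) = 4t² - t + 4.
The leading coefficient is 4.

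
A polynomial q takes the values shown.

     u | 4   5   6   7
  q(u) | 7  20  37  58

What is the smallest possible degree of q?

Forward differences of the values at u = 4, 5, 6, 7:
  q  : 7  20  37  58
  Δ  : 13  17  21
  Δ^2: 4  4
  Δ^3: 0
The second differences are constant (4) and nonzero, while all higher differences vanish, so the minimal degree is 2.

2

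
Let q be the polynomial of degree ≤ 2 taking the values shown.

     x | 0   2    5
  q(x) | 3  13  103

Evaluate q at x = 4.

63

Using the Lagrange interpolation formula with nodes 0, 2, 5:
  L_0(x) = (x - 2)(x - 5) / 10
  L_1(x) = x(x - 5) / -6
  L_2(x) = x(x - 2) / 15
Then q(x) = 3·L_0(x) + 13·L_1(x) + 103·L_2(x).
Expanding and collecting terms gives q(x) = 5x^2 - 5x + 3.
Evaluating at x = 4: q(4) = 63.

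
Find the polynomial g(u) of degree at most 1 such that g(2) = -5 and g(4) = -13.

Using the Lagrange interpolation formula with nodes 2, 4:
  L_0(u) = (u - 4) / -2
  L_1(u) = (u - 2) / 2
Then g(u) = -5·L_0(u) - 13·L_1(u).
Expanding and collecting terms gives g(u) = -4u + 3.
Check: g(2) = -5. ✓

g(u) = -4u + 3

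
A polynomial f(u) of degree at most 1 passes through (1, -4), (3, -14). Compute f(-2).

11

Write f(u) = au + b. Substituting each data point gives a linear system:
  a + b = -4
  3a + b = -14
Solving the system yields a = -5, b = 1.
So f(u) = -5u + 1.
Then f(-2) = 11.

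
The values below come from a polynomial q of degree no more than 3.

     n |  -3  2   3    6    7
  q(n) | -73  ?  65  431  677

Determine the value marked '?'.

The 4 known points determine the degree-3 polynomial uniquely.
Write q(n) = an^3 + bn^2 + cn + d. Substituting each data point gives a linear system:
  -27a + 9b - 3c + d = -73
  27a + 9b + 3c + d = 65
  216a + 36b + 6c + d = 431
  343a + 49b + 7c + d = 677
Solving the system yields a = 2, b = -1, c = 5, d = 5.
So q(n) = 2n^3 - n^2 + 5n + 5.
Then q(2) = 27.

27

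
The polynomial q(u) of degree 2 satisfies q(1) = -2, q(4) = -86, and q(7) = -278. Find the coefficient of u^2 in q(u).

-6

Write q(u) = au^2 + bu + c. Substituting each data point gives a linear system:
  a + b + c = -2
  16a + 4b + c = -86
  49a + 7b + c = -278
Solving the system yields a = -6, b = 2, c = 2.
So q(u) = -6u² + 2u + 2.
The leading coefficient is -6.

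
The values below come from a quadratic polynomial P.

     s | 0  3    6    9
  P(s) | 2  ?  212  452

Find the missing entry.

The 3 known points determine the degree-2 polynomial uniquely.
Write P(s) = as^2 + bs + c. Substituting each data point gives a linear system:
  c = 2
  36a + 6b + c = 212
  81a + 9b + c = 452
Solving the system yields a = 5, b = 5, c = 2.
So P(s) = 5s² + 5s + 2.
Then P(3) = 62.

62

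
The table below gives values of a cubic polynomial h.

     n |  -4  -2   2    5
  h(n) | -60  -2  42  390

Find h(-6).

-270

Write h(n) = an^3 + bn^2 + cn + d. Substituting each data point gives a linear system:
  -64a + 16b - 4c + d = -60
  -8a + 4b - 2c + d = -2
  8a + 4b + 2c + d = 42
  125a + 25b + 5c + d = 390
Solving the system yields a = 2, b = 5, c = 3, d = 0.
So h(n) = 2n³ + 5n² + 3n.
Then h(-6) = -270.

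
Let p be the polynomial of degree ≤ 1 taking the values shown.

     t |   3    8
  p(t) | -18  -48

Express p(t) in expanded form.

p(t) = -6t

Write p(t) = at + b. Substituting each data point gives a linear system:
  3a + b = -18
  8a + b = -48
Solving the system yields a = -6, b = 0.
So p(t) = -6t.
Check: p(3) = -18. ✓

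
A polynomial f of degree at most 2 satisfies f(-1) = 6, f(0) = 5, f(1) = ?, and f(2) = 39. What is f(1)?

On equispaced nodes a degree-2 polynomial has vanishing third forward difference, so
  - f(-1) + 3·f(0) - 3·f(1) + f(2) = 0.
Substituting the known values and solving for f(1):
  -3·f(1) = -48
  f(1) = 16.

16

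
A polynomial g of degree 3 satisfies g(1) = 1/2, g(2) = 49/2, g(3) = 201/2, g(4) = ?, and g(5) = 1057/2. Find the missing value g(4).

517/2

On equispaced nodes a degree-3 polynomial has vanishing fourth forward difference, so
  g(1) - 4·g(2) + 6·g(3) - 4·g(4) + g(5) = 0.
Substituting the known values and solving for g(4):
  -4·g(4) = -1034
  g(4) = 517/2.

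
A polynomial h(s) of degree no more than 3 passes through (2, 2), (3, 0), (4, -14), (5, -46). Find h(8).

Using the Lagrange interpolation formula with nodes 2, 3, 4, 5:
  L_0(s) = (s - 3)(s - 4)(s - 5) / -6
  L_1(s) = (s - 2)(s - 4)(s - 5) / 2
  L_2(s) = (s - 2)(s - 3)(s - 5) / -2
  L_3(s) = (s - 2)(s - 3)(s - 4) / 6
Then h(s) = 2·L_0(s) + 0·L_1(s) - 14·L_2(s) - 46·L_3(s).
Expanding and collecting terms gives h(s) = -s^3 + 3s^2 + 2s - 6.
Evaluating at s = 8: h(8) = -310.

-310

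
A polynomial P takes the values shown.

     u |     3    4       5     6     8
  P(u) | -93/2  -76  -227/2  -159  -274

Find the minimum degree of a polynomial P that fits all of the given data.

Divided differences on the nodes 3, 4, 5, 6, 8:
  order 0: -93/2  -76  -227/2  -159  -274
  order 1: -59/2  -75/2  -91/2  -115/2
  order 2: -4  -4  -4
  order 3: 0  0
  order 4: 0
The order-2 divided differences are all -4 (nonzero) and every higher order vanishes, so the data lies on a polynomial of degree exactly 2.

2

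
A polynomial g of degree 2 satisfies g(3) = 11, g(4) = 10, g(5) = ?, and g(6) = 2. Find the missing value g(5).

7

On equispaced nodes a degree-2 polynomial has vanishing third forward difference, so
  - g(3) + 3·g(4) - 3·g(5) + g(6) = 0.
Substituting the known values and solving for g(5):
  -3·g(5) = -21
  g(5) = 7.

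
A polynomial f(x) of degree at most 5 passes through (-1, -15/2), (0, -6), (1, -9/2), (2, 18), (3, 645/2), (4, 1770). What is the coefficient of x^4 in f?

-5

Write f(x) = ax^5 + bx^4 + cx^3 + dx^2 + ex + k. Substituting each data point gives a linear system:
  -a + b - c + d - e + k = -15/2
  k = -6
  a + b + c + d + e + k = -9/2
  32a + 16b + 8c + 4d + 2e + k = 18
  243a + 81b + 27c + 9d + 3e + k = 645/2
  1024a + 256b + 64c + 16d + 4e + k = 1770
Solving the system yields a = 3, b = -5, c = -3/2, d = 5, e = 0, k = -6.
So f(x) = 3x^5 - 5x^4 - (3/2)x^3 + 5x^2 - 6.
The coefficient of x^4 is -5.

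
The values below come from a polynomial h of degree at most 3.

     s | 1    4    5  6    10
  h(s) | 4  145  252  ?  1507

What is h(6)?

399

The 4 known points determine the degree-3 polynomial uniquely.
Write h(s) = as^3 + bs^2 + cs + d. Substituting each data point gives a linear system:
  a + b + c + d = 4
  64a + 16b + 4c + d = 145
  125a + 25b + 5c + d = 252
  1000a + 100b + 10c + d = 1507
Solving the system yields a = 1, b = 5, c = 1, d = -3.
So h(s) = s^3 + 5s^2 + s - 3.
Then h(6) = 399.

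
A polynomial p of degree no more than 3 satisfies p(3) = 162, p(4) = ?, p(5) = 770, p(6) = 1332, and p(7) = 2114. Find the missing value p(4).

392

On equispaced nodes a degree-3 polynomial has vanishing fourth forward difference, so
  p(3) - 4·p(4) + 6·p(5) - 4·p(6) + p(7) = 0.
Substituting the known values and solving for p(4):
  -4·p(4) = -1568
  p(4) = 392.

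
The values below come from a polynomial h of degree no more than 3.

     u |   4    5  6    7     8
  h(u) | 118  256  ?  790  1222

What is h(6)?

474

The 4 known points determine the degree-3 polynomial uniquely.
Write h(u) = au^3 + bu^2 + cu + d. Substituting each data point gives a linear system:
  64a + 16b + 4c + d = 118
  125a + 25b + 5c + d = 256
  343a + 49b + 7c + d = 790
  512a + 64b + 8c + d = 1222
Solving the system yields a = 3, b = -5, c = 0, d = 6.
So h(u) = 3u^3 - 5u^2 + 6.
Then h(6) = 474.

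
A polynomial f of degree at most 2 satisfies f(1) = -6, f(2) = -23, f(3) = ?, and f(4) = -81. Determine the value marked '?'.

On equispaced nodes a degree-2 polynomial has vanishing third forward difference, so
  - f(1) + 3·f(2) - 3·f(3) + f(4) = 0.
Substituting the known values and solving for f(3):
  -3·f(3) = 144
  f(3) = -48.

-48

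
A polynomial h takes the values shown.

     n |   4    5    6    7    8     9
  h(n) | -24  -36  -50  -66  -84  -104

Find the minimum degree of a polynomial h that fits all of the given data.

Forward differences of the values at n = 4, 5, 6, 7, 8, 9:
  h  : -24  -36  -50  -66  -84  -104
  Δ  : -12  -14  -16  -18  -20
  Δ^2: -2  -2  -2  -2
  Δ^3: 0  0  0
  Δ^4: 0  0
  Δ^5: 0
The second differences are constant (-2) and nonzero, while all higher differences vanish, so the minimal degree is 2.

2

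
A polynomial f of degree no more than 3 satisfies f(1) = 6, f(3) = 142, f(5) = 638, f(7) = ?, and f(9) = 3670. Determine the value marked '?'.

1734

The 4 known points determine the degree-3 polynomial uniquely.
Write f(u) = au^3 + bu^2 + cu + d. Substituting each data point gives a linear system:
  a + b + c + d = 6
  27a + 9b + 3c + d = 142
  125a + 25b + 5c + d = 638
  729a + 81b + 9c + d = 3670
Solving the system yields a = 5, b = 0, c = 3, d = -2.
So f(u) = 5u^3 + 3u - 2.
Then f(7) = 1734.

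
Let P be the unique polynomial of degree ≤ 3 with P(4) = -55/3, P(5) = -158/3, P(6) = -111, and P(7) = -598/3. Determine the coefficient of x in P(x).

-1/3

Write P(x) = ax^3 + bx^2 + cx + d. Substituting each data point gives a linear system:
  64a + 16b + 4c + d = -55/3
  125a + 25b + 5c + d = -158/3
  216a + 36b + 6c + d = -111
  343a + 49b + 7c + d = -598/3
Solving the system yields a = -1, b = 3, c = -1/3, d = -1.
So P(x) = -x³ + 3x² - (1/3)x - 1.
The coefficient of x is -1/3.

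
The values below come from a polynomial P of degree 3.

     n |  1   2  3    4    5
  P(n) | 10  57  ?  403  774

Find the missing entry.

176

On equispaced nodes a degree-3 polynomial has vanishing fourth forward difference, so
  P(1) - 4·P(2) + 6·P(3) - 4·P(4) + P(5) = 0.
Substituting the known values and solving for P(3):
  6·P(3) = 1056
  P(3) = 176.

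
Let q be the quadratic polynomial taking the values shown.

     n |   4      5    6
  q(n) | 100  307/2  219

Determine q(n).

Write q(n) = an^2 + bn + c. Substituting each data point gives a linear system:
  16a + 4b + c = 100
  25a + 5b + c = 307/2
  36a + 6b + c = 219
Solving the system yields a = 6, b = -1/2, c = 6.
So q(n) = 6n^2 - (1/2)n + 6.
Check: q(5) = 307/2. ✓

q(n) = 6n^2 - (1/2)n + 6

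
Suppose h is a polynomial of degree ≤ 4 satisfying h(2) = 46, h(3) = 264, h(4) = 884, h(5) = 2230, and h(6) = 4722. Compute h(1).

Forward differences of the values at t = 2, 3, 4, 5, 6:
  h  : 46  264  884  2230  4722
  Δ  : 218  620  1346  2492
  Δ^2: 402  726  1146
  Δ^3: 324  420
  Δ^4: 96
The fourth differences are constant, confirming degree 4.
Interpolating (Newton forward form) and evaluating at t = 1 gives h(1) = 2.

2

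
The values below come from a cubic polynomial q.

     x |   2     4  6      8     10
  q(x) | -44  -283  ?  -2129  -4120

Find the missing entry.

-914

On equispaced nodes a degree-3 polynomial has vanishing fourth forward difference, so
  q(2) - 4·q(4) + 6·q(6) - 4·q(8) + q(10) = 0.
Substituting the known values and solving for q(6):
  6·q(6) = -5484
  q(6) = -914.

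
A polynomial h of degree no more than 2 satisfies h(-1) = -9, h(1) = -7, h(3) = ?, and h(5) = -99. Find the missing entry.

The 3 known points determine the degree-2 polynomial uniquely.
Write h(x) = ax^2 + bx + c. Substituting each data point gives a linear system:
  a - b + c = -9
  a + b + c = -7
  25a + 5b + c = -99
Solving the system yields a = -4, b = 1, c = -4.
So h(x) = -4x² + x - 4.
Then h(3) = -37.

-37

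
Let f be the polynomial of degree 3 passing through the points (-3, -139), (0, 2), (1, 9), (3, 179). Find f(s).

f(s) = 6s^3 + 2s^2 - s + 2

Write f(s) = as^3 + bs^2 + cs + d. Substituting each data point gives a linear system:
  -27a + 9b - 3c + d = -139
  d = 2
  a + b + c + d = 9
  27a + 9b + 3c + d = 179
Solving the system yields a = 6, b = 2, c = -1, d = 2.
So f(s) = 6s³ + 2s² - s + 2.
Check: f(3) = 179. ✓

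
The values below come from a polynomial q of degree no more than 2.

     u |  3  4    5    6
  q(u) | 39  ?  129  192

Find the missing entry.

On equispaced nodes a degree-2 polynomial has vanishing third forward difference, so
  - q(3) + 3·q(4) - 3·q(5) + q(6) = 0.
Substituting the known values and solving for q(4):
  3·q(4) = 234
  q(4) = 78.

78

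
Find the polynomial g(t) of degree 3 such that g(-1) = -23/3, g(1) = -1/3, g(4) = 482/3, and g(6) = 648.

g(t) = 4t^3 - 6t^2 - (1/3)t + 2

Write g(t) = at^3 + bt^2 + ct + d. Substituting each data point gives a linear system:
  -a + b - c + d = -23/3
  a + b + c + d = -1/3
  64a + 16b + 4c + d = 482/3
  216a + 36b + 6c + d = 648
Solving the system yields a = 4, b = -6, c = -1/3, d = 2.
So g(t) = 4t³ - 6t² - (1/3)t + 2.
Check: g(-1) = -23/3. ✓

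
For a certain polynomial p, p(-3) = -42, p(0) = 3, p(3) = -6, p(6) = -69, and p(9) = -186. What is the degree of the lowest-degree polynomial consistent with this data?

2

Forward differences of the values at n = -3, 0, 3, 6, 9:
  p  : -42  3  -6  -69  -186
  Δ  : 45  -9  -63  -117
  Δ^2: -54  -54  -54
  Δ^3: 0  0
  Δ^4: 0
The second differences are constant (-54) and nonzero, while all higher differences vanish, so the minimal degree is 2.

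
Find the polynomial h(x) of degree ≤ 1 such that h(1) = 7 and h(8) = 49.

h(x) = 6x + 1

Using the Lagrange interpolation formula with nodes 1, 8:
  L_0(x) = (x - 8) / -7
  L_1(x) = (x - 1) / 7
Then h(x) = 7·L_0(x) + 49·L_1(x).
Expanding and collecting terms gives h(x) = 6x + 1.
Check: h(8) = 49. ✓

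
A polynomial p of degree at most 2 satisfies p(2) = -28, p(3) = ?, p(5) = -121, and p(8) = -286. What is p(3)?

-51

The 3 known points determine the degree-2 polynomial uniquely.
Write p(n) = an^2 + bn + c. Substituting each data point gives a linear system:
  4a + 2b + c = -28
  25a + 5b + c = -121
  64a + 8b + c = -286
Solving the system yields a = -4, b = -3, c = -6.
So p(n) = -4n² - 3n - 6.
Then p(3) = -51.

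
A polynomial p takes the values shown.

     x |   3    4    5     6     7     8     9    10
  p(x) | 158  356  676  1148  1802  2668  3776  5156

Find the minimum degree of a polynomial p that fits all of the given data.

Forward differences of the values at x = 3, 4, 5, 6, 7, 8, 9, 10:
  p  : 158  356  676  1148  1802  2668  3776  5156
  Δ  : 198  320  472  654  866  1108  1380
  Δ^2: 122  152  182  212  242  272
  Δ^3: 30  30  30  30  30
  Δ^4: 0  0  0  0
  Δ^5: 0  0  0
  Δ^6: 0  0
  Δ^7: 0
The third differences are constant (30) and nonzero, while all higher differences vanish, so the minimal degree is 3.

3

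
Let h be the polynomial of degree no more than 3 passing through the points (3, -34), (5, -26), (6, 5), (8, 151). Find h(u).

h(u) = u^3 - 5u^2 - 5u - 1

Write h(u) = au^3 + bu^2 + cu + d. Substituting each data point gives a linear system:
  27a + 9b + 3c + d = -34
  125a + 25b + 5c + d = -26
  216a + 36b + 6c + d = 5
  512a + 64b + 8c + d = 151
Solving the system yields a = 1, b = -5, c = -5, d = -1.
So h(u) = u^3 - 5u^2 - 5u - 1.
Check: h(5) = -26. ✓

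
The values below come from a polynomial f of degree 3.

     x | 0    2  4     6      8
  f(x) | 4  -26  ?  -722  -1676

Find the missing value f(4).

-220

The 4 known points determine the degree-3 polynomial uniquely.
Write f(x) = ax^3 + bx^2 + cx + d. Substituting each data point gives a linear system:
  d = 4
  8a + 4b + 2c + d = -26
  216a + 36b + 6c + d = -722
  512a + 64b + 8c + d = -1676
Solving the system yields a = -3, b = -5/2, c = 2, d = 4.
So f(x) = -3x³ - (5/2)x² + 2x + 4.
Then f(4) = -220.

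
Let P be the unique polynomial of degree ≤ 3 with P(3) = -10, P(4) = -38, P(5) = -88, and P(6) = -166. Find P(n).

P(n) = -n^3 + n^2 + 2n + 2

Write P(n) = an^3 + bn^2 + cn + d. Substituting each data point gives a linear system:
  27a + 9b + 3c + d = -10
  64a + 16b + 4c + d = -38
  125a + 25b + 5c + d = -88
  216a + 36b + 6c + d = -166
Solving the system yields a = -1, b = 1, c = 2, d = 2.
So P(n) = -n^3 + n^2 + 2n + 2.
Check: P(4) = -38. ✓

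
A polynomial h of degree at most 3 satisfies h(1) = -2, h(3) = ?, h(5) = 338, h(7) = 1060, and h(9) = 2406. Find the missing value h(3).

48

On equispaced nodes a degree-3 polynomial has vanishing fourth forward difference, so
  h(1) - 4·h(3) + 6·h(5) - 4·h(7) + h(9) = 0.
Substituting the known values and solving for h(3):
  -4·h(3) = -192
  h(3) = 48.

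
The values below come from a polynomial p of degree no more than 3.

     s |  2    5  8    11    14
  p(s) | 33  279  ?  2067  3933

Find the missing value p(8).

903

The 4 known points determine the degree-3 polynomial uniquely.
Write p(s) = as^3 + bs^2 + cs + d. Substituting each data point gives a linear system:
  8a + 4b + 2c + d = 33
  125a + 25b + 5c + d = 279
  1331a + 121b + 11c + d = 2067
  2744a + 196b + 14c + d = 3933
Solving the system yields a = 1, b = 6, c = 1, d = -1.
So p(s) = s^3 + 6s^2 + s - 1.
Then p(8) = 903.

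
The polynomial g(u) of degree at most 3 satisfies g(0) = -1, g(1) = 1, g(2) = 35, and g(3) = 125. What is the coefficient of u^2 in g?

4

Write g(u) = au^3 + bu^2 + cu + d. Substituting each data point gives a linear system:
  d = -1
  a + b + c + d = 1
  8a + 4b + 2c + d = 35
  27a + 9b + 3c + d = 125
Solving the system yields a = 4, b = 4, c = -6, d = -1.
So g(u) = 4u³ + 4u² - 6u - 1.
The coefficient of u^2 is 4.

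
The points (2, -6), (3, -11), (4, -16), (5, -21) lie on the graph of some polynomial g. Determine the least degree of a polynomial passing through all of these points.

1

Forward differences of the values at t = 2, 3, 4, 5:
  g  : -6  -11  -16  -21
  Δ  : -5  -5  -5
  Δ^2: 0  0
  Δ^3: 0
The first differences are constant (-5) and nonzero, while all higher differences vanish, so the minimal degree is 1.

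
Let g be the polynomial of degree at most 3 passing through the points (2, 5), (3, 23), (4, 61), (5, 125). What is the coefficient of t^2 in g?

1

Write g(t) = at^3 + bt^2 + ct + d. Substituting each data point gives a linear system:
  8a + 4b + 2c + d = 5
  27a + 9b + 3c + d = 23
  64a + 16b + 4c + d = 61
  125a + 25b + 5c + d = 125
Solving the system yields a = 1, b = 1, c = -6, d = 5.
So g(t) = t³ + t² - 6t + 5.
The coefficient of t^2 is 1.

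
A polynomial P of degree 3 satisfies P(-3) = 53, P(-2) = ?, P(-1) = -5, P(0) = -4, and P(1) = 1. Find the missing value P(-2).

10

On equispaced nodes a degree-3 polynomial has vanishing fourth forward difference, so
  P(-3) - 4·P(-2) + 6·P(-1) - 4·P(0) + P(1) = 0.
Substituting the known values and solving for P(-2):
  -4·P(-2) = -40
  P(-2) = 10.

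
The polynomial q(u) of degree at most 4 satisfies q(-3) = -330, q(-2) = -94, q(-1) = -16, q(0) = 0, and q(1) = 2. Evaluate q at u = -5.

-1900

Using the Lagrange interpolation formula with nodes -3, -2, -1, 0, 1:
  L_0(u) = (u + 2)(u + 1)u(u - 1) / 24
  L_1(u) = (u + 3)(u + 1)u(u - 1) / -6
  L_2(u) = (u + 3)(u + 2)u(u - 1) / 4
  L_3(u) = (u + 3)(u + 2)(u + 1)(u - 1) / -6
  L_4(u) = (u + 3)(u + 2)(u + 1)u / 24
Then q(u) = -330·L_0(u) - 94·L_1(u) - 16·L_2(u) + 0·L_3(u) + 2·L_4(u).
Expanding and collecting terms gives q(u) = -2u^4 + 4u^3 - 5u^2 + 5u.
Evaluating at u = -5: q(-5) = -1900.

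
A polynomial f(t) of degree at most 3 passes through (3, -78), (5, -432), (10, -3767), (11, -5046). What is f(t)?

Write f(t) = at^3 + bt^2 + ct + d. Substituting each data point gives a linear system:
  27a + 9b + 3c + d = -78
  125a + 25b + 5c + d = -432
  1000a + 100b + 10c + d = -3767
  1331a + 121b + 11c + d = -5046
Solving the system yields a = -4, b = 2, c = 3, d = 3.
So f(t) = -4t³ + 2t² + 3t + 3.
Check: f(11) = -5046. ✓

f(t) = -4t^3 + 2t^2 + 3t + 3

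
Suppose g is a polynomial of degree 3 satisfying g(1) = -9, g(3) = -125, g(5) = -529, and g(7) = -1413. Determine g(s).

g(s) = -4s^3 - 6s + 1

Write g(s) = as^3 + bs^2 + cs + d. Substituting each data point gives a linear system:
  a + b + c + d = -9
  27a + 9b + 3c + d = -125
  125a + 25b + 5c + d = -529
  343a + 49b + 7c + d = -1413
Solving the system yields a = -4, b = 0, c = -6, d = 1.
So g(s) = -4s^3 - 6s + 1.
Check: g(1) = -9. ✓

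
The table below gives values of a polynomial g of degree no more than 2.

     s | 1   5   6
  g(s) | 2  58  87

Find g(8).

163

Using the Lagrange interpolation formula with nodes 1, 5, 6:
  L_0(s) = (s - 5)(s - 6) / 20
  L_1(s) = (s - 1)(s - 6) / -4
  L_2(s) = (s - 1)(s - 5) / 5
Then g(s) = 2·L_0(s) + 58·L_1(s) + 87·L_2(s).
Expanding and collecting terms gives g(s) = 3s^2 - 4s + 3.
Evaluating at s = 8: g(8) = 163.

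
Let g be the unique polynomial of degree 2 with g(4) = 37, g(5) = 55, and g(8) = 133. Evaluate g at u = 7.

103

Write g(u) = au^2 + bu + c. Substituting each data point gives a linear system:
  16a + 4b + c = 37
  25a + 5b + c = 55
  64a + 8b + c = 133
Solving the system yields a = 2, b = 0, c = 5.
So g(u) = 2u² + 5.
Then g(7) = 103.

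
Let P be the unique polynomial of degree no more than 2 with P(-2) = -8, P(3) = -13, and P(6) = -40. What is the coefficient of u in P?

0

Write P(u) = au^2 + bu + c. Substituting each data point gives a linear system:
  4a - 2b + c = -8
  9a + 3b + c = -13
  36a + 6b + c = -40
Solving the system yields a = -1, b = 0, c = -4.
So P(u) = -u^2 - 4.
The coefficient of u is 0.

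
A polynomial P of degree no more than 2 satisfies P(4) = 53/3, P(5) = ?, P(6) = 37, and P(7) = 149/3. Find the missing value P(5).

The 3 known points determine the degree-2 polynomial uniquely.
Write P(s) = as^2 + bs + c. Substituting each data point gives a linear system:
  16a + 4b + c = 53/3
  36a + 6b + c = 37
  49a + 7b + c = 149/3
Solving the system yields a = 1, b = -1/3, c = 3.
So P(s) = s^2 - (1/3)s + 3.
Then P(5) = 79/3.

79/3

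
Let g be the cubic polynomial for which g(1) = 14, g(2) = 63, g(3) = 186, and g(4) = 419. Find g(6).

Forward differences of the values at s = 1, 2, 3, 4:
  g  : 14  63  186  419
  Δ  : 49  123  233
  Δ^2: 74  110
  Δ^3: 36
The third differences are constant, confirming degree 3.
Interpolating (Newton forward form) and evaluating at s = 6 gives g(6) = 1359.

1359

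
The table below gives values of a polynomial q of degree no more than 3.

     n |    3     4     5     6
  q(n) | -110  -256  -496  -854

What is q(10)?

Write q(n) = an^3 + bn^2 + cn + d. Substituting each data point gives a linear system:
  27a + 9b + 3c + d = -110
  64a + 16b + 4c + d = -256
  125a + 25b + 5c + d = -496
  216a + 36b + 6c + d = -854
Solving the system yields a = -4, b = 1, c = -5, d = 4.
So q(n) = -4n^3 + n^2 - 5n + 4.
Then q(10) = -3946.

-3946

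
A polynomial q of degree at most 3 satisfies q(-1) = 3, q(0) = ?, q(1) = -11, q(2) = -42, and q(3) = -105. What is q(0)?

The 4 known points determine the degree-3 polynomial uniquely.
Write q(n) = an^3 + bn^2 + cn + d. Substituting each data point gives a linear system:
  -a + b - c + d = 3
  a + b + c + d = -11
  8a + 4b + 2c + d = -42
  27a + 9b + 3c + d = -105
Solving the system yields a = -2, b = -4, c = -5, d = 0.
So q(n) = -2n^3 - 4n^2 - 5n.
Then q(0) = 0.

0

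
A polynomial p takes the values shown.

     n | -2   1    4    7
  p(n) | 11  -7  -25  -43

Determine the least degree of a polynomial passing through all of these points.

Forward differences of the values at n = -2, 1, 4, 7:
  p  : 11  -7  -25  -43
  Δ  : -18  -18  -18
  Δ^2: 0  0
  Δ^3: 0
The first differences are constant (-18) and nonzero, while all higher differences vanish, so the minimal degree is 1.

1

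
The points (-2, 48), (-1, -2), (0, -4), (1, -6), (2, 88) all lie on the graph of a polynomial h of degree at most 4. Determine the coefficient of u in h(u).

-6

Write h(u) = au^4 + bu^3 + cu^2 + du + e. Substituting each data point gives a linear system:
  16a - 8b + 4c - 2d + e = 48
  a - b + c - d + e = -2
  e = -4
  a + b + c + d + e = -6
  16a + 8b + 4c + 2d + e = 88
Solving the system yields a = 6, b = 4, c = -6, d = -6, e = -4.
So h(u) = 6u^4 + 4u^3 - 6u^2 - 6u - 4.
The coefficient of u is -6.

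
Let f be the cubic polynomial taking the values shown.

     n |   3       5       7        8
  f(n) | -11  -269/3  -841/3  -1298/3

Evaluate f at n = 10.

-2644/3

Using the Lagrange interpolation formula with nodes 3, 5, 7, 8:
  L_0(n) = (n - 5)(n - 7)(n - 8) / -40
  L_1(n) = (n - 3)(n - 7)(n - 8) / 12
  L_2(n) = (n - 3)(n - 5)(n - 8) / -8
  L_3(n) = (n - 3)(n - 5)(n - 7) / 15
Then f(n) = -11·L_0(n) - 269/3·L_1(n) - 841/3·L_2(n) - 1298/3·L_3(n).
Expanding and collecting terms gives f(n) = -n³ + n² + (5/3)n + 2.
Evaluating at n = 10: f(10) = -2644/3.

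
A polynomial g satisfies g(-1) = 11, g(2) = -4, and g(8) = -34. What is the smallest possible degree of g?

Divided differences on the nodes -1, 2, 8:
  order 0: 11  -4  -34
  order 1: -5  -5
  order 2: 0
The order-1 divided differences are all -5 (nonzero) and every higher order vanishes, so the data lies on a polynomial of degree exactly 1.

1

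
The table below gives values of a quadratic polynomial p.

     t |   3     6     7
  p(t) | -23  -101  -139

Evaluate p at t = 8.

Write p(t) = at^2 + bt + c. Substituting each data point gives a linear system:
  9a + 3b + c = -23
  36a + 6b + c = -101
  49a + 7b + c = -139
Solving the system yields a = -3, b = 1, c = 1.
So p(t) = -3t² + t + 1.
Then p(8) = -183.

-183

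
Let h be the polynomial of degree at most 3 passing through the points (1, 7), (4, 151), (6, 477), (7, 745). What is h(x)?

h(x) = 2x^3 + x^2 + x + 3

Using the Lagrange interpolation formula with nodes 1, 4, 6, 7:
  L_0(x) = (x - 4)(x - 6)(x - 7) / -90
  L_1(x) = (x - 1)(x - 6)(x - 7) / 18
  L_2(x) = (x - 1)(x - 4)(x - 7) / -10
  L_3(x) = (x - 1)(x - 4)(x - 6) / 18
Then h(x) = 7·L_0(x) + 151·L_1(x) + 477·L_2(x) + 745·L_3(x).
Expanding and collecting terms gives h(x) = 2x^3 + x^2 + x + 3.
Check: h(4) = 151. ✓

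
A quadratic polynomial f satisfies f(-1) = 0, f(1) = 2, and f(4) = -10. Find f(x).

f(x) = -x^2 + x + 2

Write f(x) = ax^2 + bx + c. Substituting each data point gives a linear system:
  a - b + c = 0
  a + b + c = 2
  16a + 4b + c = -10
Solving the system yields a = -1, b = 1, c = 2.
So f(x) = -x² + x + 2.
Check: f(1) = 2. ✓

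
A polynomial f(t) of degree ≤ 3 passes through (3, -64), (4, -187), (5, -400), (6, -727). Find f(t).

f(t) = -4t^3 + 3t^2 + 4t + 5

Write f(t) = at^3 + bt^2 + ct + d. Substituting each data point gives a linear system:
  27a + 9b + 3c + d = -64
  64a + 16b + 4c + d = -187
  125a + 25b + 5c + d = -400
  216a + 36b + 6c + d = -727
Solving the system yields a = -4, b = 3, c = 4, d = 5.
So f(t) = -4t^3 + 3t^2 + 4t + 5.
Check: f(3) = -64. ✓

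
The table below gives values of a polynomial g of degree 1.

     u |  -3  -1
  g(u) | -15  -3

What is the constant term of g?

3

Write g(u) = au + b. Substituting each data point gives a linear system:
  -3a + b = -15
  -a + b = -3
Solving the system yields a = 6, b = 3.
So g(u) = 6u + 3.
The constant term is 3.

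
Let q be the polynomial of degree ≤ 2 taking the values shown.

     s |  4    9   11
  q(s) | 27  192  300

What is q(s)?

Write q(s) = as^2 + bs + c. Substituting each data point gives a linear system:
  16a + 4b + c = 27
  81a + 9b + c = 192
  121a + 11b + c = 300
Solving the system yields a = 3, b = -6, c = 3.
So q(s) = 3s² - 6s + 3.
Check: q(9) = 192. ✓

q(s) = 3s^2 - 6s + 3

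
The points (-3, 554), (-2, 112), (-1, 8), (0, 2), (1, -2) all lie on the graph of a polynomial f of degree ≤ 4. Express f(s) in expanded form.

Write f(s) = as^4 + bs^3 + cs^2 + ds + e. Substituting each data point gives a linear system:
  81a - 27b + 9c - 3d + e = 554
  16a - 8b + 4c - 2d + e = 112
  a - b + c - d + e = 8
  e = 2
  a + b + c + d + e = -2
Solving the system yields a = 6, b = -4, c = -5, d = -1, e = 2.
So f(s) = 6s^4 - 4s^3 - 5s^2 - s + 2.
Check: f(-2) = 112. ✓

f(s) = 6s^4 - 4s^3 - 5s^2 - s + 2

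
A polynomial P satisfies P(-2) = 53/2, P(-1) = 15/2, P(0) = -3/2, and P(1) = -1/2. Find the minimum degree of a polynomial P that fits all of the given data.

2

Forward differences of the values at s = -2, -1, 0, 1:
  P  : 53/2  15/2  -3/2  -1/2
  Δ  : -19  -9  1
  Δ^2: 10  10
  Δ^3: 0
The second differences are constant (10) and nonzero, while all higher differences vanish, so the minimal degree is 2.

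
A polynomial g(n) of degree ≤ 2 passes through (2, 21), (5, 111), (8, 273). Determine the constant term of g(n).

Write g(n) = an^2 + bn + c. Substituting each data point gives a linear system:
  4a + 2b + c = 21
  25a + 5b + c = 111
  64a + 8b + c = 273
Solving the system yields a = 4, b = 2, c = 1.
So g(n) = 4n^2 + 2n + 1.
The constant term is 1.

1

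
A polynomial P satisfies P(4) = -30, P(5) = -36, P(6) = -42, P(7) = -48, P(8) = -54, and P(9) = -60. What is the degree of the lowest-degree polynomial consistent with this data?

1

Forward differences of the values at n = 4, 5, 6, 7, 8, 9:
  P  : -30  -36  -42  -48  -54  -60
  Δ  : -6  -6  -6  -6  -6
  Δ^2: 0  0  0  0
  Δ^3: 0  0  0
  Δ^4: 0  0
  Δ^5: 0
The first differences are constant (-6) and nonzero, while all higher differences vanish, so the minimal degree is 1.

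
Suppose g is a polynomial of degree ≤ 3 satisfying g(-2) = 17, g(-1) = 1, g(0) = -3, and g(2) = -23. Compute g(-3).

57

Write g(n) = an^3 + bn^2 + cn + d. Substituting each data point gives a linear system:
  -8a + 4b - 2c + d = 17
  -a + b - c + d = 1
  d = -3
  8a + 4b + 2c + d = -23
Solving the system yields a = -2, b = 0, c = -2, d = -3.
So g(n) = -2n^3 - 2n - 3.
Then g(-3) = 57.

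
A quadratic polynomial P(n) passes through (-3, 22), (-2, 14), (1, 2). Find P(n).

Write P(n) = an^2 + bn + c. Substituting each data point gives a linear system:
  9a - 3b + c = 22
  4a - 2b + c = 14
  a + b + c = 2
Solving the system yields a = 1, b = -3, c = 4.
So P(n) = n² - 3n + 4.
Check: P(-3) = 22. ✓

P(n) = n^2 - 3n + 4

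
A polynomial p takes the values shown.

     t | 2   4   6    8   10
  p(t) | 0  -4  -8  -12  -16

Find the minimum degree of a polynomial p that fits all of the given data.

1

Forward differences of the values at t = 2, 4, 6, 8, 10:
  p  : 0  -4  -8  -12  -16
  Δ  : -4  -4  -4  -4
  Δ^2: 0  0  0
  Δ^3: 0  0
  Δ^4: 0
The first differences are constant (-4) and nonzero, while all higher differences vanish, so the minimal degree is 1.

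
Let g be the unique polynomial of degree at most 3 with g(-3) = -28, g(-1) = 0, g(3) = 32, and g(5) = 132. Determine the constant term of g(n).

Write g(n) = an^3 + bn^2 + cn + d. Substituting each data point gives a linear system:
  -27a + 9b - 3c + d = -28
  -a + b - c + d = 0
  27a + 9b + 3c + d = 32
  125a + 25b + 5c + d = 132
Solving the system yields a = 1, b = 0, c = 1, d = 2.
So g(n) = n³ + n + 2.
The constant term is 2.

2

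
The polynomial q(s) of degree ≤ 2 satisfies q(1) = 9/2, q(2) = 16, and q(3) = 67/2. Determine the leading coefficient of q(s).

3

Write q(s) = as^2 + bs + c. Substituting each data point gives a linear system:
  a + b + c = 9/2
  4a + 2b + c = 16
  9a + 3b + c = 67/2
Solving the system yields a = 3, b = 5/2, c = -1.
So q(s) = 3s^2 + (5/2)s - 1.
The leading coefficient is 3.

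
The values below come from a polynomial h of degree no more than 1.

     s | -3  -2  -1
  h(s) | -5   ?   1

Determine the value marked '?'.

On equispaced nodes a degree-1 polynomial has vanishing second forward difference, so
  h(-3) - 2·h(-2) + h(-1) = 0.
Substituting the known values and solving for h(-2):
  -2·h(-2) = 4
  h(-2) = -2.

-2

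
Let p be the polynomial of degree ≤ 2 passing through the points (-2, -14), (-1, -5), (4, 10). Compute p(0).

2

Write p(n) = an^2 + bn + c. Substituting each data point gives a linear system:
  4a - 2b + c = -14
  a - b + c = -5
  16a + 4b + c = 10
Solving the system yields a = -1, b = 6, c = 2.
So p(n) = -n^2 + 6n + 2.
Then p(0) = 2.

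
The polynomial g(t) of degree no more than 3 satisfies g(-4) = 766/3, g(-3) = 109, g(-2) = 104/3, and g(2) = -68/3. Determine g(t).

g(t) = -4t^3 + (5/3)t + 6

Write g(t) = at^3 + bt^2 + ct + d. Substituting each data point gives a linear system:
  -64a + 16b - 4c + d = 766/3
  -27a + 9b - 3c + d = 109
  -8a + 4b - 2c + d = 104/3
  8a + 4b + 2c + d = -68/3
Solving the system yields a = -4, b = 0, c = 5/3, d = 6.
So g(t) = -4t³ + (5/3)t + 6.
Check: g(-3) = 109. ✓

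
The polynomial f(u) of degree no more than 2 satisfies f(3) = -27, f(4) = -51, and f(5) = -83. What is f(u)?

Using the Lagrange interpolation formula with nodes 3, 4, 5:
  L_0(u) = (u - 4)(u - 5) / 2
  L_1(u) = (u - 3)(u - 5) / -1
  L_2(u) = (u - 3)(u - 4) / 2
Then f(u) = -27·L_0(u) - 51·L_1(u) - 83·L_2(u).
Expanding and collecting terms gives f(u) = -4u² + 4u - 3.
Check: f(3) = -27. ✓

f(u) = -4u^2 + 4u - 3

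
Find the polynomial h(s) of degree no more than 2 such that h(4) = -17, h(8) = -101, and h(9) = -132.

h(s) = -2s^2 + 3s + 3

Write h(s) = as^2 + bs + c. Substituting each data point gives a linear system:
  16a + 4b + c = -17
  64a + 8b + c = -101
  81a + 9b + c = -132
Solving the system yields a = -2, b = 3, c = 3.
So h(s) = -2s^2 + 3s + 3.
Check: h(9) = -132. ✓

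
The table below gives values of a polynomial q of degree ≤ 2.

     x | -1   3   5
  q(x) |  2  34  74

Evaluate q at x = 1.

Write q(x) = ax^2 + bx + c. Substituting each data point gives a linear system:
  a - b + c = 2
  9a + 3b + c = 34
  25a + 5b + c = 74
Solving the system yields a = 2, b = 4, c = 4.
So q(x) = 2x² + 4x + 4.
Then q(1) = 10.

10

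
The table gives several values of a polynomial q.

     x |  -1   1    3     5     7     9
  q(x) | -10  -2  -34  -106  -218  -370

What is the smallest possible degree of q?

Forward differences of the values at x = -1, 1, 3, 5, 7, 9:
  q  : -10  -2  -34  -106  -218  -370
  Δ  : 8  -32  -72  -112  -152
  Δ^2: -40  -40  -40  -40
  Δ^3: 0  0  0
  Δ^4: 0  0
  Δ^5: 0
The second differences are constant (-40) and nonzero, while all higher differences vanish, so the minimal degree is 2.

2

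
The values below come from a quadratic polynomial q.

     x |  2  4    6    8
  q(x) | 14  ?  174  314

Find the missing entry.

The 3 known points determine the degree-2 polynomial uniquely.
Write q(x) = ax^2 + bx + c. Substituting each data point gives a linear system:
  4a + 2b + c = 14
  36a + 6b + c = 174
  64a + 8b + c = 314
Solving the system yields a = 5, b = 0, c = -6.
So q(x) = 5x^2 - 6.
Then q(4) = 74.

74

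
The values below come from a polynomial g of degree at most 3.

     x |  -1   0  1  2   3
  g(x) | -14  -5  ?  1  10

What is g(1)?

The 4 known points determine the degree-3 polynomial uniquely.
Write g(x) = ax^3 + bx^2 + cx + d. Substituting each data point gives a linear system:
  -a + b - c + d = -14
  d = -5
  8a + 4b + 2c + d = 1
  27a + 9b + 3c + d = 10
Solving the system yields a = 1, b = -3, c = 5, d = -5.
So g(x) = x^3 - 3x^2 + 5x - 5.
Then g(1) = -2.

-2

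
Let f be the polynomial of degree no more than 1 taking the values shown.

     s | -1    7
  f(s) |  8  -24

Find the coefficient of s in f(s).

Write f(s) = as + b. Substituting each data point gives a linear system:
  -a + b = 8
  7a + b = -24
Solving the system yields a = -4, b = 4.
So f(s) = -4s + 4.
The leading coefficient is -4.

-4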